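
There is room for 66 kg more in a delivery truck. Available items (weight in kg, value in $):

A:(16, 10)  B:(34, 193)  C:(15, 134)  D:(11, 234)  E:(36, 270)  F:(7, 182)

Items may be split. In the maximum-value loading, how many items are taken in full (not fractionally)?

Ratios (sorted): F 26.00, D 21.27, C 8.93, E 7.50, B 5.68, A 0.62
take F (7 @ 182); take D (11 @ 234); take C (15 @ 134); take 33/36 of E → 247.50. Capacity used 66/66.
3 item(s) taken whole; one partial (take 33/36 of E).

3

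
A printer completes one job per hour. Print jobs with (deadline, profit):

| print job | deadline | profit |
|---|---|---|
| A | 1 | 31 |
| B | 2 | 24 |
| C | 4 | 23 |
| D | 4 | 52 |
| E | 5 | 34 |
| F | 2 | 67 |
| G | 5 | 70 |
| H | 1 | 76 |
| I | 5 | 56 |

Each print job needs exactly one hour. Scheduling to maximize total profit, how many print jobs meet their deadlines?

5

Sort by profit descending; place each in the latest free slot ≤ its deadline.
Profit order: H=76 G=70 F=67 I=56 D=52 E=34 A=31 B=24 C=23
Assign: H→slot 1, G→slot 5, F→slot 2, I→slot 4, D→slot 3, E skipped, A skipped, B skipped, C skipped.
Slots: [1:H] [2:F] [3:D] [4:I] [5:G]
5 of 9 scheduled.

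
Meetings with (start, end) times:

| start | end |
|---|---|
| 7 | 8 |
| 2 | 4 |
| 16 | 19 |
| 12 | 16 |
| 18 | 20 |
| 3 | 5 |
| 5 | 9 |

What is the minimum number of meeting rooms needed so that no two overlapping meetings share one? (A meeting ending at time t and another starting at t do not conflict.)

2

Events (time:±→running): 2:+→1 3:+→2 … peak 2.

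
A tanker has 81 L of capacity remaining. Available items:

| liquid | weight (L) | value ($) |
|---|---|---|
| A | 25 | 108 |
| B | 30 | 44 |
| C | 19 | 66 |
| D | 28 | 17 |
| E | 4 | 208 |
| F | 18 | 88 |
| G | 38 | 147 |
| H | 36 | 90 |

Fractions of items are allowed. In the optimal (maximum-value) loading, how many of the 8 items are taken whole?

Greedy by value/weight ratio, highest first.
Order: E (208/4=52.00) > F (88/18=4.89) > A (108/25=4.32) > G (147/38=3.87) > C (66/19=3.47) > H (90/36=2.50) > B (44/30=1.47) > D (17/28=0.61)
Fill: take E (4 @ 208) → take F (18 @ 88) → take A (25 @ 108) → take 34/38 of G → 131.53; 81/81 used.
3 item(s) taken whole; one partial (take 34/38 of G).

3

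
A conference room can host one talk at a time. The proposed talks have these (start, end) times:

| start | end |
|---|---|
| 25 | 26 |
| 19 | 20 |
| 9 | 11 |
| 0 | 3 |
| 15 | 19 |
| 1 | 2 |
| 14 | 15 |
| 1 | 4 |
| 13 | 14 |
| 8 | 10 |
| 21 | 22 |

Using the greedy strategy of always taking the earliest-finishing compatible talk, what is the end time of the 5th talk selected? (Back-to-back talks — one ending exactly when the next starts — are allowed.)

19

By end time: (1,2), (0,3), (1,4), (8,10), (9,11), (13,14), (14,15), (15,19), (19,20), (21,22), (25,26).
Pick (1,2); next start ≥ 2 → (8,10); next start ≥ 10 → (13,14); next start ≥ 14 → (14,15); next start ≥ 15 → (15,19); next start ≥ 19 → (19,20); next start ≥ 20 → (21,22); next start ≥ 22 → (25,26).
Selected: (1,2) (8,10) (13,14) (14,15) (15,19) (19,20) (21,22) (25,26)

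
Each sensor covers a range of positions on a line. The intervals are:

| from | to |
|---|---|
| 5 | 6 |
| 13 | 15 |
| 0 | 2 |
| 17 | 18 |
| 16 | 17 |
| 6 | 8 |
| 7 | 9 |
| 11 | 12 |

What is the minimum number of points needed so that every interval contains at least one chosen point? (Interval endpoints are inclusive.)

6

Sort by right endpoint; whenever an interval is uncovered, place a point at its right end.
By right end: [0,2]  [5,6]  [6,8]  [7,9]  [11,12]  [13,15]  [16,17]  [17,18]
[0,2] uncovered → point at 2; [5,6] uncovered → point at 6; [7,9] uncovered → point at 9; [11,12] uncovered → point at 12; [13,15] uncovered → point at 15; [16,17] uncovered → point at 17.
Points: 2, 6, 9, 12, 15, 17 (6 total).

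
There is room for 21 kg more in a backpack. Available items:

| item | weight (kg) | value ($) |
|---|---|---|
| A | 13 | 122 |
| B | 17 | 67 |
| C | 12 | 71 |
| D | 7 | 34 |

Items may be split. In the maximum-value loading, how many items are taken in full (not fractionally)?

1

Sort by value per unit weight and fill in that order.
Ratios (sorted): A 9.38, C 5.92, D 4.86, B 3.94
take A (13 @ 122); take 8/12 of C → 47.33. Capacity used 21/21.
1 item(s) taken whole; one partial (take 8/12 of C).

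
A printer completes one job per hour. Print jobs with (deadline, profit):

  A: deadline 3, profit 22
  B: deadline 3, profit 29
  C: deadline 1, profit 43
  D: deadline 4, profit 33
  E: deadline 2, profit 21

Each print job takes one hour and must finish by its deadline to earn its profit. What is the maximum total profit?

127

By profit: C(d1,43), D(d4,33), B(d3,29), A(d3,22), E(d2,21)
C→slot 1; D→slot 4; B→slot 3; A→slot 2; E skipped.
Profit = 43 + 22 + 29 + 33 = 127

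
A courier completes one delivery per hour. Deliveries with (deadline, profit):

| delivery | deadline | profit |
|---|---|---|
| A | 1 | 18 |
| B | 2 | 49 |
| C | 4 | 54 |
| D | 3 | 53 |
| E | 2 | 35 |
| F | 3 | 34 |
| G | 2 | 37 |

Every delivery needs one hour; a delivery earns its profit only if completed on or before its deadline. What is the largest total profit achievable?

By profit: C(d4,54), D(d3,53), B(d2,49), G(d2,37), E(d2,35), F(d3,34), A(d1,18)
C→slot 4; D→slot 3; B→slot 2; G→slot 1; E skipped; F skipped; A skipped.
Profit = 37 + 49 + 53 + 54 = 193

193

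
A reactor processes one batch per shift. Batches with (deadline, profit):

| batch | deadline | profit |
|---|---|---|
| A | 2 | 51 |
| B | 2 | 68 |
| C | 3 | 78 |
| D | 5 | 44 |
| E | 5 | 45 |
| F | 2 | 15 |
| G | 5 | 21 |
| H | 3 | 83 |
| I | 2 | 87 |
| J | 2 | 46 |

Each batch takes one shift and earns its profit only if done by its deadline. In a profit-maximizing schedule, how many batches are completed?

5

Take jobs in profit order; each goes to the latest open slot no later than its deadline.
Profit order: I=87 H=83 C=78 B=68 A=51 J=46 E=45 D=44 G=21 F=15
Assign: I→slot 2, H→slot 3, C→slot 1, B skipped, A skipped, J skipped, E→slot 5, D→slot 4, G skipped, F skipped.
Slots: [1:C] [2:I] [3:H] [4:D] [5:E]
5 of 10 scheduled.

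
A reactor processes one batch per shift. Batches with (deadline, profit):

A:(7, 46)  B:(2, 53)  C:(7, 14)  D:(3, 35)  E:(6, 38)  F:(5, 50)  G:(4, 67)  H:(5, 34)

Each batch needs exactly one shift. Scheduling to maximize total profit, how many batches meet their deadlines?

By profit: G(d4,67), B(d2,53), F(d5,50), A(d7,46), E(d6,38), D(d3,35), H(d5,34), C(d7,14)
G→slot 4; B→slot 2; F→slot 5; A→slot 7; E→slot 6; D→slot 3; H→slot 1; C skipped.
7 of 8 scheduled.

7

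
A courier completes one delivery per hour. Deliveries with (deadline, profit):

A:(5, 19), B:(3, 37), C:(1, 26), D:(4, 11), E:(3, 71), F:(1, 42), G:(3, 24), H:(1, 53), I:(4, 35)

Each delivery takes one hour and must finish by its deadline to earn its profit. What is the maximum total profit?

215

Sort by profit descending; place each in the latest free slot ≤ its deadline.
Profit order: E=71 H=53 F=42 B=37 I=35 C=26 G=24 A=19 D=11
Assign: E→slot 3, H→slot 1, F skipped, B→slot 2, I→slot 4, C skipped, G skipped, A→slot 5, D skipped.
Slots: [1:H] [2:B] [3:E] [4:I] [5:A]
Profit = 53 + 37 + 71 + 35 + 19 = 215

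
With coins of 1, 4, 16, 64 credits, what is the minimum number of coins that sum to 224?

5

Use the largest denomination that fits, subtract, and repeat.
224 − 3×64→32 − 2×16→0
Total coins = 3 + 2 = 5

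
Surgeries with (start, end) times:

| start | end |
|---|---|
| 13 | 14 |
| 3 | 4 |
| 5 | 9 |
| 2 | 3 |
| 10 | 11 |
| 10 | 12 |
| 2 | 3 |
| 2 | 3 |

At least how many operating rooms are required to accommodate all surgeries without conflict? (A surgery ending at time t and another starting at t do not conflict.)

3

starts: [2, 2, 2, 3, 5, 10, 10, 13]
ends:   [3, 3, 3, 4, 9, 11, 12, 14]
s2→1 s2→2 s2→3  — peak 3.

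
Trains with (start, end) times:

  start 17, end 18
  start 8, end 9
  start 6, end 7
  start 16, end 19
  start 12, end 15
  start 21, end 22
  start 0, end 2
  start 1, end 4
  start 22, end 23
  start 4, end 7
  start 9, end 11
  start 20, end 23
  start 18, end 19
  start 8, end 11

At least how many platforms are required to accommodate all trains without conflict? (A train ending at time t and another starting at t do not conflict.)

Events (time:±→running): 0:+→1 1:+→2 … peak 2.

2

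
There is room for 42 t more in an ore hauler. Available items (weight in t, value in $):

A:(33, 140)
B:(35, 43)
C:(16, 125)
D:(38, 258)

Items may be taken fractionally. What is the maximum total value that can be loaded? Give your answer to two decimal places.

Greedy by value/weight ratio, highest first.
Order: C (125/16=7.81) > D (258/38=6.79) > A (140/33=4.24) > B (43/35=1.23)
Fill: take C (16 @ 125) → take 26/38 of D → 176.53; 42/42 used.
Total value = 301.53

301.53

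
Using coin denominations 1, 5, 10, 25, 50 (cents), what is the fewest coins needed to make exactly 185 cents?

5

Greedy: take as many of the largest coin as possible, then repeat with the remainder.
185 = 3×50 + 1×25 + 1×10
Total coins = 3 + 1 + 1 = 5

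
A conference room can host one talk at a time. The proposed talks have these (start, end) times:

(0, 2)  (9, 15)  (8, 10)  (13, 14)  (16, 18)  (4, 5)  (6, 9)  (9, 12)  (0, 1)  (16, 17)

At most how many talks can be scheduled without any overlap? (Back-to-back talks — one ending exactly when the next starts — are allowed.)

6

Sort by end time and greedily take each interval whose start is ≥ the last chosen end.
By end time: (0,1), (0,2), (4,5), (6,9), (8,10), (9,12), (13,14), (9,15), (16,17), (16,18).
Pick (0,1); next start ≥ 1 → (4,5); next start ≥ 5 → (6,9); next start ≥ 9 → (9,12); next start ≥ 12 → (13,14); next start ≥ 14 → (16,17).
Selected 6 talks.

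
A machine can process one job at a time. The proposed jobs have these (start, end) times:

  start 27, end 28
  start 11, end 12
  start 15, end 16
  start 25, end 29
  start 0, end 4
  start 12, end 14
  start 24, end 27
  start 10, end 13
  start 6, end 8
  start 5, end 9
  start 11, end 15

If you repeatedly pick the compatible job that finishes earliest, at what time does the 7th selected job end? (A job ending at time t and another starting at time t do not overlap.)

28

Sort by end time and greedily take each interval whose start is ≥ the last chosen end.
By end time: (0,4), (6,8), (5,9), (11,12), (10,13), (12,14), (11,15), (15,16), (24,27), (27,28), (25,29).
Pick (0,4); next start ≥ 4 → (6,8); next start ≥ 8 → (11,12); next start ≥ 12 → (12,14); next start ≥ 14 → (15,16); next start ≥ 16 → (24,27); next start ≥ 27 → (27,28).
Selected: (0,4) (6,8) (11,12) (12,14) (15,16) (24,27) (27,28)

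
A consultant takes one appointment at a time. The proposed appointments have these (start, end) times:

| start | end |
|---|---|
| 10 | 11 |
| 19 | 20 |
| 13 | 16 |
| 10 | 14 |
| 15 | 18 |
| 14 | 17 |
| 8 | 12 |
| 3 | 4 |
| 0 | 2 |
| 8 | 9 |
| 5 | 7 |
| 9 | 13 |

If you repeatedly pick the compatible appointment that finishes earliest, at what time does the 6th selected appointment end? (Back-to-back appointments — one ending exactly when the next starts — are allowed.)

16

Order by finish time; keep every interval that doesn't clash with the previous kept one.
Sorted by end: (0,2)  (3,4)  (5,7)  (8,9)  (10,11)  (8,12)  (9,13)  (10,14)  (13,16)  (14,17)  (15,18)  (19,20)
take (0,2); take (3,4); take (5,7); take (8,9); take (10,11); skip (10,14); take (13,16); skip (15,18); take (19,20).
Selected: (0,2) (3,4) (5,7) (8,9) (10,11) (13,16) (19,20)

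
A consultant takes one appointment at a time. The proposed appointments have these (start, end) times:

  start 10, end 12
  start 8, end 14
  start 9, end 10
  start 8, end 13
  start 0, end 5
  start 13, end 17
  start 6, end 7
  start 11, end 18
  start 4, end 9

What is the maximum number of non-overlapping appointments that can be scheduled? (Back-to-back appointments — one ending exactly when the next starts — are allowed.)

5

Sorted by end: (0,5)  (6,7)  (4,9)  (9,10)  (10,12)  (8,13)  (8,14)  (13,17)  (11,18)
take (0,5); take (6,7); take (9,10); take (10,12); take (13,17).
Selected 5 appointments.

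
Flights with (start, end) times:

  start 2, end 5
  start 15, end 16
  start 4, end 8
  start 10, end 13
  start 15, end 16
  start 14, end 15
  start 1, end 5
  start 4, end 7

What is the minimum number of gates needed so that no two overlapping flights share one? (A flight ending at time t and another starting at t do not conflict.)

starts: [1, 2, 4, 4, 10, 14, 15, 15]
ends:   [5, 5, 7, 8, 13, 15, 16, 16]
s1→1 s2→2 s4→3 s4→4  — peak 4.

4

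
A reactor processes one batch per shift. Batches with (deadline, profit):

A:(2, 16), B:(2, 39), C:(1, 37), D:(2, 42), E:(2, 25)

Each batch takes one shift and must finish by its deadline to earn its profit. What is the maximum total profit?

Take jobs in profit order; each goes to the latest open slot no later than its deadline.
By profit: D(d2,42), B(d2,39), C(d1,37), E(d2,25), A(d2,16)
D→slot 2; B→slot 1; C skipped; E skipped; A skipped.
Profit = 39 + 42 = 81

81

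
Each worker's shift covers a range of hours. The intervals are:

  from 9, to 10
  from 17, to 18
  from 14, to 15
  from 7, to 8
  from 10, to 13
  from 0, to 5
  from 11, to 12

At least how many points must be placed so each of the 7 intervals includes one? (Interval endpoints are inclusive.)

6

Process intervals by earliest right end; each time one isn't hit yet, stab at its right endpoint.
By right end: [0,5]  [7,8]  [9,10]  [11,12]  [10,13]  [14,15]  [17,18]
[0,5] uncovered → point at 5; [7,8] uncovered → point at 8; [9,10] uncovered → point at 10; [11,12] uncovered → point at 12; [14,15] uncovered → point at 15; [17,18] uncovered → point at 18.
Points: 5, 8, 10, 12, 15, 18 (6 total).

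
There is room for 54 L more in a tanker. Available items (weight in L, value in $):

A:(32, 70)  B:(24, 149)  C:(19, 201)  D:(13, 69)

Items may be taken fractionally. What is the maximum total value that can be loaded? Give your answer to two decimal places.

408.38

Sort by value per unit weight and fill in that order.
Order: C (201/19=10.58) > B (149/24=6.21) > D (69/13=5.31) > A (70/32=2.19)
Fill: take C (19 @ 201) → take B (24 @ 149) → take 11/13 of D → 58.38; 54/54 used.
Total value = 408.38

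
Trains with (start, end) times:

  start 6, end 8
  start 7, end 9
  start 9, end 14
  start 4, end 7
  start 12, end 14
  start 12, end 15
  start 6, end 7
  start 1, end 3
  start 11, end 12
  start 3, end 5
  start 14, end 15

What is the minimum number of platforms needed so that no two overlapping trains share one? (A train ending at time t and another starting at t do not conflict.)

starts: [1, 3, 4, 6, 6, 7, 9, 11, 12, 12, 14]
ends:   [3, 5, 7, 7, 8, 9, 12, 14, 14, 15, 15]
s1→1 e3→0 s3→1 s4→2 e5→1 s6→2 s6→3  — peak 3.

3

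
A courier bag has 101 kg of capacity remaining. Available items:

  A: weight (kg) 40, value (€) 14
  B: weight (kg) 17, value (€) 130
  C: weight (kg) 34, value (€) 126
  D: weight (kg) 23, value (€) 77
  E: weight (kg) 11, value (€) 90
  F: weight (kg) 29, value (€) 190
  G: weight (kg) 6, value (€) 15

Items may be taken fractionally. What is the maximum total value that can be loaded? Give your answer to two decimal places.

569.48

Order: E (90/11=8.18) > B (130/17=7.65) > F (190/29=6.55) > C (126/34=3.71) > D (77/23=3.35) > G (15/6=2.50) > A (14/40=0.35)
Fill: take E (11 @ 90) → take B (17 @ 130) → take F (29 @ 190) → take C (34 @ 126) → take 10/23 of D → 33.48; 101/101 used.
Total value = 569.48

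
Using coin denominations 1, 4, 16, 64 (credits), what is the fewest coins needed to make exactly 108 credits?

6

108 − 1×64→44 − 2×16→12 − 3×4→0
Total coins = 1 + 2 + 3 = 6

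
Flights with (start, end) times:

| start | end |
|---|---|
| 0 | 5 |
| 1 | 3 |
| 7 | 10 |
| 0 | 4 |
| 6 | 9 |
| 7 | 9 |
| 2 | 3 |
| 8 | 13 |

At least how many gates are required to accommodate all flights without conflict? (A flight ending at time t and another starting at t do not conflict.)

Events (time:±→running): 0:+→1 0:+→2 1:+→3 2:+→4 … peak 4.

4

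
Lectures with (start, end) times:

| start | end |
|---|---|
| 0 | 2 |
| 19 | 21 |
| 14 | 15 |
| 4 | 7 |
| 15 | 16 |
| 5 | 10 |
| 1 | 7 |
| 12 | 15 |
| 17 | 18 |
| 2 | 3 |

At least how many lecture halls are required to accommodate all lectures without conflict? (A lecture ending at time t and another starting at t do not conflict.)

3

Events (time:±→running): 0:+→1 1:+→2 2:-→1 2:+→2 3:-→1 4:+→2 5:+→3 … peak 3.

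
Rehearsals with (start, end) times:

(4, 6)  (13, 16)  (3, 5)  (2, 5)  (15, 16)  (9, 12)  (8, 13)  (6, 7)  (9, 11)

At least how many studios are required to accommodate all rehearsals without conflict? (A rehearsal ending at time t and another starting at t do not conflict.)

Count concurrent intervals with a sweep; the peak is the room count.
Events (time:±→running): 2:+→1 3:+→2 4:+→3 … peak 3.

3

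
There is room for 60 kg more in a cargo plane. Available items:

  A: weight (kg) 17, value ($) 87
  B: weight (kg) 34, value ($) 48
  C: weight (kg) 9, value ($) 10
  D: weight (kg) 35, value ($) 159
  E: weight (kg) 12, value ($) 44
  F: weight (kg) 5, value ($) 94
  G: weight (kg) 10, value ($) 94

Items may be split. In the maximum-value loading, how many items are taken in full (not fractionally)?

3

Order: F (94/5=18.80) > G (94/10=9.40) > A (87/17=5.12) > D (159/35=4.54) > E (44/12=3.67) > B (48/34=1.41) > C (10/9=1.11)
Fill: take F (5 @ 94) → take G (10 @ 94) → take A (17 @ 87) → take 28/35 of D → 127.20; 60/60 used.
3 item(s) taken whole; one partial (take 28/35 of D).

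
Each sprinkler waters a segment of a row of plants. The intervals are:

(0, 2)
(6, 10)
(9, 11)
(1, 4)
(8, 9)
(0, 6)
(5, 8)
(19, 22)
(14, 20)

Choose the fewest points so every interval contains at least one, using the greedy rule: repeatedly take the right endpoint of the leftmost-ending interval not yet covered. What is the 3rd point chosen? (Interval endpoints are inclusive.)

11

Sorted: [0,2] [1,4] [0,6] [5,8] [8,9] [6,10] [9,11] [14,20] [19,22]
{[0,2],[1,4],[0,6]} hit by 2; {[5,8],[8,9],[6,10]} hit by 8; {[9,11]} hit by 11; {[14,20],[19,22]} hit by 20.
Points: 2, 8, 11, 20 (4 total).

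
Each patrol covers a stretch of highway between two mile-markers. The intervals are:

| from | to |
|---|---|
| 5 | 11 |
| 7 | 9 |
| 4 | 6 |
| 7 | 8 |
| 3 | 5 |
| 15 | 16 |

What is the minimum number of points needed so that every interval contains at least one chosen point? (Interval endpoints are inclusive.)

3

Sort by right endpoint; whenever an interval is uncovered, place a point at its right end.
By right end: [3,5]  [4,6]  [7,8]  [7,9]  [5,11]  [15,16]
[3,5] uncovered → point at 5; [7,8] uncovered → point at 8; [15,16] uncovered → point at 16.
Points: 5, 8, 16 (3 total).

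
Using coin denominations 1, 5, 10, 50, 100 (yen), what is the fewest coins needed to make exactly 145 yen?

6

Greedy: take as many of the largest coin as possible, then repeat with the remainder.
145 − 1×100→45 − 4×10→5 − 1×5→0
Total coins = 1 + 4 + 1 = 6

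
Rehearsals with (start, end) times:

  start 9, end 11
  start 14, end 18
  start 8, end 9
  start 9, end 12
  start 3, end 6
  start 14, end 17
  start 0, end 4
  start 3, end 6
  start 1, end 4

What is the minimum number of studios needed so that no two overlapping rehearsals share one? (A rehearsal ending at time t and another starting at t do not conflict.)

Count concurrent intervals with a sweep; the peak is the room count.
starts: [0, 1, 3, 3, 8, 9, 9, 14, 14]
ends:   [4, 4, 6, 6, 9, 11, 12, 17, 18]
s0→1 s1→2 s3→3 s3→4  — peak 4.

4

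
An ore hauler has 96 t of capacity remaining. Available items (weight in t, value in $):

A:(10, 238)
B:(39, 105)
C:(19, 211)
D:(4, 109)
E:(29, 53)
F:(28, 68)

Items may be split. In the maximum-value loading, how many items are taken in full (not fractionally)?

4

Ratios (sorted): D 27.25, A 23.80, C 11.11, B 2.69, F 2.43, E 1.83
take D (4 @ 109); take A (10 @ 238); take C (19 @ 211); take B (39 @ 105); take 24/28 of F → 58.29. Capacity used 96/96.
4 item(s) taken whole; one partial (take 24/28 of F).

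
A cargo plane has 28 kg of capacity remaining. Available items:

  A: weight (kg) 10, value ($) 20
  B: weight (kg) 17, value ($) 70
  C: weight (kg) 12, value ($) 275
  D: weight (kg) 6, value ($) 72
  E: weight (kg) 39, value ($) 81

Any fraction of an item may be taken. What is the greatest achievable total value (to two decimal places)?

388.18

Greedy by value/weight ratio, highest first.
Order: C (275/12=22.92) > D (72/6=12.00) > B (70/17=4.12) > E (81/39=2.08) > A (20/10=2.00)
Fill: take C (12 @ 275) → take D (6 @ 72) → take 10/17 of B → 41.18; 28/28 used.
Total value = 388.18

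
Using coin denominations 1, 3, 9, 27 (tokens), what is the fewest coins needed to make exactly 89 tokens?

7

Use the largest denomination that fits, subtract, and repeat.
89 − 3×27→8 − 2×3→2 − 2×1→0
Total coins = 3 + 2 + 2 = 7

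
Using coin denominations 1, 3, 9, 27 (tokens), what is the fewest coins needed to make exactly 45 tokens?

3

Greedy: take as many of the largest coin as possible, then repeat with the remainder.
45 = 1×27 + 2×9
Total coins = 1 + 2 = 3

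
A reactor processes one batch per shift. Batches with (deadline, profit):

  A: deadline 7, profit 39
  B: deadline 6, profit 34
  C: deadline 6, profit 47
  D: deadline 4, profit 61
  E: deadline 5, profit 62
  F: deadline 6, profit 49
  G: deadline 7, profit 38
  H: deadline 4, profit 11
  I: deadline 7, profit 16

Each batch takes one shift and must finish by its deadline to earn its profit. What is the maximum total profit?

330

Sort by profit descending; place each in the latest free slot ≤ its deadline.
Profit order: E=62 D=61 F=49 C=47 A=39 G=38 B=34 I=16 H=11
Assign: E→slot 5, D→slot 4, F→slot 6, C→slot 3, A→slot 7, G→slot 2, B→slot 1, I skipped, H skipped.
Slots: [1:B] [2:G] [3:C] [4:D] [5:E] [6:F] [7:A]
Profit = 34 + 38 + 47 + 61 + 62 + 49 + 39 = 330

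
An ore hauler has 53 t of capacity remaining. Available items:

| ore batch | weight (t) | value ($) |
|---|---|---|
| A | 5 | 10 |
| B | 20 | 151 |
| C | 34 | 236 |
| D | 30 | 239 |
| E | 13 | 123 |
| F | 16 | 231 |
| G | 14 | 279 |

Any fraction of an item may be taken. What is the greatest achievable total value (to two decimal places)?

712.67

Order: G (279/14=19.93) > F (231/16=14.44) > E (123/13=9.46) > D (239/30=7.97) > B (151/20=7.55) > C (236/34=6.94) > A (10/5=2.00)
Fill: take G (14 @ 279) → take F (16 @ 231) → take E (13 @ 123) → take 10/30 of D → 79.67; 53/53 used.
Total value = 712.67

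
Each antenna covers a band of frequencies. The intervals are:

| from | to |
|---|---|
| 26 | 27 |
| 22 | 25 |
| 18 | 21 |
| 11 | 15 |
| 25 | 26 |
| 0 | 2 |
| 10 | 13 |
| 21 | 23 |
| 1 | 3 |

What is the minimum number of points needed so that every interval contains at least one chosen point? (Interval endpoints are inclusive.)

5

Sorted: [0,2] [1,3] [10,13] [11,15] [18,21] [21,23] [22,25] [25,26] [26,27]
{[0,2],[1,3]} hit by 2; {[10,13],[11,15]} hit by 13; {[18,21],[21,23]} hit by 21; {[22,25],[25,26]} hit by 25; {[26,27]} hit by 27.
Points: 2, 13, 21, 25, 27 (5 total).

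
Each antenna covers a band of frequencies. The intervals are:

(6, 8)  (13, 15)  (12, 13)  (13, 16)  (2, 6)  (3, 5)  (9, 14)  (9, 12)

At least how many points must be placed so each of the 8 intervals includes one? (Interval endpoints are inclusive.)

4

Sorted: [3,5] [2,6] [6,8] [9,12] [12,13] [9,14] [13,15] [13,16]
{[3,5],[2,6]} hit by 5; {[6,8]} hit by 8; {[9,12],[12,13],[9,14]} hit by 12; {[13,15],[13,16]} hit by 15.
Points: 5, 8, 12, 15 (4 total).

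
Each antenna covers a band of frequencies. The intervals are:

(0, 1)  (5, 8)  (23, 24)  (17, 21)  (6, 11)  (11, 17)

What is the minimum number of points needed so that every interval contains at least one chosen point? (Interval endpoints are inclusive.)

4

By right end: [0,1]  [5,8]  [6,11]  [11,17]  [17,21]  [23,24]
[0,1] uncovered → point at 1; [5,8] uncovered → point at 8; [11,17] uncovered → point at 17; [23,24] uncovered → point at 24.
Points: 1, 8, 17, 24 (4 total).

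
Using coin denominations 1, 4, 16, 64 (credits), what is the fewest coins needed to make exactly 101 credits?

101 − 1×64→37 − 2×16→5 − 1×4→1 − 1×1→0
Total coins = 1 + 2 + 1 + 1 = 5

5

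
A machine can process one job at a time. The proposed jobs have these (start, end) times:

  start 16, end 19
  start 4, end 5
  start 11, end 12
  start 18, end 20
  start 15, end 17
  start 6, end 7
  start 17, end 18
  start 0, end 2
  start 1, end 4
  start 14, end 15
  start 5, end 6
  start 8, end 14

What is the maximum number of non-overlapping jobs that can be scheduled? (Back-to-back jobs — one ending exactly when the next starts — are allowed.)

9

Sort by end time and greedily take each interval whose start is ≥ the last chosen end.
Sorted by end: (0,2)  (1,4)  (4,5)  (5,6)  (6,7)  (11,12)  (8,14)  (14,15)  (15,17)  (17,18)  (16,19)  (18,20)
take (0,2); skip (1,4); take (4,5); take (5,6); take (6,7); take (11,12); skip (8,14); take (14,15); take (15,17); take (17,18); take (18,20).
Selected 9 jobs.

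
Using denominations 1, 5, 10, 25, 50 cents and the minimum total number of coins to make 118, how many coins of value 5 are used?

Greedy: take as many of the largest coin as possible, then repeat with the remainder.
118 = 2×50 + 1×10 + 1×5 + 3×1
Count of 5: 1

1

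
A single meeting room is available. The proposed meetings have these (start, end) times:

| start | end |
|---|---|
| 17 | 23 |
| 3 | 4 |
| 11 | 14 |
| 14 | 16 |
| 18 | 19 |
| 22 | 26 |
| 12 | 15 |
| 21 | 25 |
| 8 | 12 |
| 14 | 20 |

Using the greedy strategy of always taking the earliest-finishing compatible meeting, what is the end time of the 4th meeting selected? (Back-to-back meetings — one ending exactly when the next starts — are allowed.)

By end time: (3,4), (8,12), (11,14), (12,15), (14,16), (18,19), (14,20), (17,23), (21,25), (22,26).
Pick (3,4); next start ≥ 4 → (8,12); next start ≥ 12 → (12,15); next start ≥ 15 → (18,19); next start ≥ 19 → (21,25).
Selected: (3,4) (8,12) (12,15) (18,19) (21,25)

19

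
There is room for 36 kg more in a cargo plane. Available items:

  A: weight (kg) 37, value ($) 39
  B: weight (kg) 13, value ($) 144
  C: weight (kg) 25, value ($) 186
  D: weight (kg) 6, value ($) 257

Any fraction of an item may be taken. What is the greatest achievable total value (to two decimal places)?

527.48

Sort by value per unit weight and fill in that order.
Ratios (sorted): D 42.83, B 11.08, C 7.44, A 1.05
take D (6 @ 257); take B (13 @ 144); take 17/25 of C → 126.48. Capacity used 36/36.
Total value = 527.48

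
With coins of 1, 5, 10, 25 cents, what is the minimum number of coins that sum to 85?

4

Use the largest denomination that fits, subtract, and repeat.
85 = 3×25 + 1×10
Total coins = 3 + 1 = 4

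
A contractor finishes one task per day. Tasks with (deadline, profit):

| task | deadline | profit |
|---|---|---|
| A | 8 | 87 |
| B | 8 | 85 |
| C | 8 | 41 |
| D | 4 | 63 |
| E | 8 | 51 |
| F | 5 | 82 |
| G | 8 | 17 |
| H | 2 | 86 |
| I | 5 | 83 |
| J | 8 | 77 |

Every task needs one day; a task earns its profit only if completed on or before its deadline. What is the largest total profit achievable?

614

Sort by profit descending; place each in the latest free slot ≤ its deadline.
By profit: A(d8,87), H(d2,86), B(d8,85), I(d5,83), F(d5,82), J(d8,77), D(d4,63), E(d8,51), C(d8,41), G(d8,17)
A→slot 8; H→slot 2; B→slot 7; I→slot 5; F→slot 4; J→slot 6; D→slot 3; E→slot 1; C skipped; G skipped.
Profit = 51 + 86 + 63 + 82 + 83 + 77 + 85 + 87 = 614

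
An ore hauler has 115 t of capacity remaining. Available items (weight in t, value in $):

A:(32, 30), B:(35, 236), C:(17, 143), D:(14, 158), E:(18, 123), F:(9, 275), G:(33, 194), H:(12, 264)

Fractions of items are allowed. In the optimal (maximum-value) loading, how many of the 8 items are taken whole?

6

Sort by value per unit weight and fill in that order.
Order: F (275/9=30.56) > H (264/12=22.00) > D (158/14=11.29) > C (143/17=8.41) > E (123/18=6.83) > B (236/35=6.74) > G (194/33=5.88) > A (30/32=0.94)
Fill: take F (9 @ 275) → take H (12 @ 264) → take D (14 @ 158) → take C (17 @ 143) → take E (18 @ 123) → take B (35 @ 236) → take 10/33 of G → 58.79; 115/115 used.
6 item(s) taken whole; one partial (take 10/33 of G).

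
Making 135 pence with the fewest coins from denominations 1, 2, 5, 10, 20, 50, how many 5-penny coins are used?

1

135 = 2×50 + 1×20 + 1×10 + 1×5
Count of 5: 1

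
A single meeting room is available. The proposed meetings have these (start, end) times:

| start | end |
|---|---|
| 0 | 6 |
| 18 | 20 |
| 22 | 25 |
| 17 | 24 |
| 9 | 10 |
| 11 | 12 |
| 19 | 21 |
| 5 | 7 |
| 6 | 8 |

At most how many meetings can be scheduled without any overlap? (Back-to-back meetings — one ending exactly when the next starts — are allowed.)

6

Sorted by end: (0,6)  (5,7)  (6,8)  (9,10)  (11,12)  (18,20)  (19,21)  (17,24)  (22,25)
take (0,6); take (6,8); take (9,10); take (11,12); take (18,20); skip (17,24); take (22,25).
Selected 6 meetings.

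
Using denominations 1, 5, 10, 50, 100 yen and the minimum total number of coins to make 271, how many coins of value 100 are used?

2

Greedy: take as many of the largest coin as possible, then repeat with the remainder.
271 = 2×100 + 1×50 + 2×10 + 1×1
Count of 100: 2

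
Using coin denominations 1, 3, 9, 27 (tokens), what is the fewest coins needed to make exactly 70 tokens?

6

Use the largest denomination that fits, subtract, and repeat.
70 − 2×27→16 − 1×9→7 − 2×3→1 − 1×1→0
Total coins = 2 + 1 + 2 + 1 = 6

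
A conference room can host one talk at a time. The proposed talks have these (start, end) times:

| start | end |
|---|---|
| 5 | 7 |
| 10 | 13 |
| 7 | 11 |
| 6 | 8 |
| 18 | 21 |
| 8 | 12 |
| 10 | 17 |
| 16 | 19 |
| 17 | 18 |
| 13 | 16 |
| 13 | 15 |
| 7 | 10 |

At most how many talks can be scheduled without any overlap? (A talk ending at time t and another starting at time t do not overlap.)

6

Order by finish time; keep every interval that doesn't clash with the previous kept one.
Sorted by end: (5,7)  (6,8)  (7,10)  (7,11)  (8,12)  (10,13)  (13,15)  (13,16)  (10,17)  (17,18)  (16,19)  (18,21)
take (5,7); take (7,10); take (10,13); take (13,15); skip (13,16); take (17,18); take (18,21).
Selected 6 talks.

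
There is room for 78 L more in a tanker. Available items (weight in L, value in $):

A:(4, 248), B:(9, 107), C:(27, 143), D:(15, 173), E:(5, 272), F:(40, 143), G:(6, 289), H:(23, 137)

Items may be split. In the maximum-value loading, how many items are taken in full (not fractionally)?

6

Ratios (sorted): A 62.00, E 54.40, G 48.17, B 11.89, D 11.53, H 5.96, C 5.30, F 3.58
take A (4 @ 248); take E (5 @ 272); take G (6 @ 289); take B (9 @ 107); take D (15 @ 173); take H (23 @ 137); take 16/27 of C → 84.74. Capacity used 78/78.
6 item(s) taken whole; one partial (take 16/27 of C).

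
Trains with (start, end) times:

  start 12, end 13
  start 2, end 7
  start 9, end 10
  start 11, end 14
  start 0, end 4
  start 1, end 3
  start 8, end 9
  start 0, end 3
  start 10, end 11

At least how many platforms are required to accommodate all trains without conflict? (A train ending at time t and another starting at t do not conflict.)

starts: [0, 0, 1, 2, 8, 9, 10, 11, 12]
ends:   [3, 3, 4, 7, 9, 10, 11, 13, 14]
s0→1 s0→2 s1→3 s2→4  — peak 4.

4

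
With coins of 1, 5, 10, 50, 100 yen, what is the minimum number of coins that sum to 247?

Greedy: take as many of the largest coin as possible, then repeat with the remainder.
247 = 2×100 + 4×10 + 1×5 + 2×1
Total coins = 2 + 4 + 1 + 2 = 9

9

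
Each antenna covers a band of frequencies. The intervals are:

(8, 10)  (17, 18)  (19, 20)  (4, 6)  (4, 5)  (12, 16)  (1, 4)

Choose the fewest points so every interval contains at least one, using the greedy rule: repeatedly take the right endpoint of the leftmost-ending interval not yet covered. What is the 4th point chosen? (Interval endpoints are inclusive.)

18

By right end: [1,4]  [4,5]  [4,6]  [8,10]  [12,16]  [17,18]  [19,20]
[1,4] uncovered → point at 4; [8,10] uncovered → point at 10; [12,16] uncovered → point at 16; [17,18] uncovered → point at 18; [19,20] uncovered → point at 20.
Points: 4, 10, 16, 18, 20 (5 total).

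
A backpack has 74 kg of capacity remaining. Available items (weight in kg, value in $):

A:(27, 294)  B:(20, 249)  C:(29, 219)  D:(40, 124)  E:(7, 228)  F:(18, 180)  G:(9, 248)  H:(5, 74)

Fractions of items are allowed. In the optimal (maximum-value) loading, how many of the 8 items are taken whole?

5

Sort by value per unit weight and fill in that order.
Ratios (sorted): E 32.57, G 27.56, H 14.80, B 12.45, A 10.89, F 10.00, C 7.55, D 3.10
take E (7 @ 228); take G (9 @ 248); take H (5 @ 74); take B (20 @ 249); take A (27 @ 294); take 6/18 of F → 60.00. Capacity used 74/74.
5 item(s) taken whole; one partial (take 6/18 of F).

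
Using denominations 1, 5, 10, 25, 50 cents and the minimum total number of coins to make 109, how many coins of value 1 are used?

4

109 − 2×50→9 − 1×5→4 − 4×1→0
Count of 1: 4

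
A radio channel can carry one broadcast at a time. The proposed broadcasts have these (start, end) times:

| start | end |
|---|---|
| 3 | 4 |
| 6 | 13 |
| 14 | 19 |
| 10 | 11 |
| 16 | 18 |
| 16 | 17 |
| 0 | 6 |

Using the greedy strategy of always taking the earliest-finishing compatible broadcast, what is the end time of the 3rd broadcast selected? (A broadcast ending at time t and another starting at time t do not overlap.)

Greedy by earliest finish: after sorting by end time, pick each interval compatible with the last pick.
By end time: (3,4), (0,6), (10,11), (6,13), (16,17), (16,18), (14,19).
Pick (3,4); next start ≥ 4 → (10,11); next start ≥ 11 → (16,17).
Selected: (3,4) (10,11) (16,17)

17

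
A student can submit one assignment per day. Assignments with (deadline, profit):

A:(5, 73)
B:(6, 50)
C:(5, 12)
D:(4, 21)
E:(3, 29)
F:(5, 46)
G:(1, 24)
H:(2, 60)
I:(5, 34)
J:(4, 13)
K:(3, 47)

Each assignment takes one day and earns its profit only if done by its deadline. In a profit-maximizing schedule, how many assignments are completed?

By profit: A(d5,73), H(d2,60), B(d6,50), K(d3,47), F(d5,46), I(d5,34), E(d3,29), G(d1,24), D(d4,21), J(d4,13), C(d5,12)
A→slot 5; H→slot 2; B→slot 6; K→slot 3; F→slot 4; I→slot 1; E skipped; G skipped; D skipped; J skipped; C skipped.
6 of 11 scheduled.

6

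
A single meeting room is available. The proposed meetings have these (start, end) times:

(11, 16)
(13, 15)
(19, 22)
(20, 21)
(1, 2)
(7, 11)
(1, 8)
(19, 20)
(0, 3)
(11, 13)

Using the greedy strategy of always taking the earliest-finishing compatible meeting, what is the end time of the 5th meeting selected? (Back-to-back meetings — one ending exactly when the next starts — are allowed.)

20

Order by finish time; keep every interval that doesn't clash with the previous kept one.
Sorted by end: (1,2)  (0,3)  (1,8)  (7,11)  (11,13)  (13,15)  (11,16)  (19,20)  (20,21)  (19,22)
take (1,2); take (7,11); take (11,13); take (13,15); skip (11,16); take (19,20); take (20,21); skip (19,22).
Selected: (1,2) (7,11) (11,13) (13,15) (19,20) (20,21)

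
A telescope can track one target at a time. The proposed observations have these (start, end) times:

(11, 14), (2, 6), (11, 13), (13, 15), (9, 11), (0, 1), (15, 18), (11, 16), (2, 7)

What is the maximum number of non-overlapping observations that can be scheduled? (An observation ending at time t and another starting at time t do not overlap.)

6

By end time: (0,1), (2,6), (2,7), (9,11), (11,13), (11,14), (13,15), (11,16), (15,18).
Pick (0,1); next start ≥ 1 → (2,6); next start ≥ 6 → (9,11); next start ≥ 11 → (11,13); next start ≥ 13 → (13,15); next start ≥ 15 → (15,18).
Selected 6 observations.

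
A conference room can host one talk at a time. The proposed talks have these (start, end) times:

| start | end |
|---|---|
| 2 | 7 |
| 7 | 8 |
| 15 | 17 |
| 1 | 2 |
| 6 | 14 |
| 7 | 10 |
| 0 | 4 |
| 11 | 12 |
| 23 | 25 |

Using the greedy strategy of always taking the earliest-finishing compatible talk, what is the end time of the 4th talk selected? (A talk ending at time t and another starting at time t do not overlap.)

12

By end time: (1,2), (0,4), (2,7), (7,8), (7,10), (11,12), (6,14), (15,17), (23,25).
Pick (1,2); next start ≥ 2 → (2,7); next start ≥ 7 → (7,8); next start ≥ 8 → (11,12); next start ≥ 12 → (15,17); next start ≥ 17 → (23,25).
Selected: (1,2) (2,7) (7,8) (11,12) (15,17) (23,25)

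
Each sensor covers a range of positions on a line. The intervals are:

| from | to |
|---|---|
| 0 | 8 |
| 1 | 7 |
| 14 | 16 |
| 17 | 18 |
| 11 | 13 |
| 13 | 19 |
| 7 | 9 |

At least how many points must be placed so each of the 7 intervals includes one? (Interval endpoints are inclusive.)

Sorted: [1,7] [0,8] [7,9] [11,13] [14,16] [17,18] [13,19]
{[1,7],[0,8],[7,9]} hit by 7; {[11,13]} hit by 13; {[14,16]} hit by 16; {[17,18],[13,19]} hit by 18.
Points: 7, 13, 16, 18 (4 total).

4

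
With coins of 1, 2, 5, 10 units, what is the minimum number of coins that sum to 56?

7

56 = 5×10 + 1×5 + 1×1
Total coins = 5 + 1 + 1 = 7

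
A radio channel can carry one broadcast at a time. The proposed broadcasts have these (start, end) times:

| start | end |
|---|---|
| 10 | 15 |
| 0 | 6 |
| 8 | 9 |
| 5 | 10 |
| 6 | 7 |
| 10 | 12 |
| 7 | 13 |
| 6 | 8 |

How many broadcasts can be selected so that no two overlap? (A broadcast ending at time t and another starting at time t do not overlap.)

By end time: (0,6), (6,7), (6,8), (8,9), (5,10), (10,12), (7,13), (10,15).
Pick (0,6); next start ≥ 6 → (6,7); next start ≥ 7 → (8,9); next start ≥ 9 → (10,12).
Selected 4 broadcasts.

4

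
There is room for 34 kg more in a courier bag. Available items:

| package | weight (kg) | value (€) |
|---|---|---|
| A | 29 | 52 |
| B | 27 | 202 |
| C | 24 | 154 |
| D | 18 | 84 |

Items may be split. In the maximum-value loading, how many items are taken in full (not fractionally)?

1

Sort by value per unit weight and fill in that order.
Ratios (sorted): B 7.48, C 6.42, D 4.67, A 1.79
take B (27 @ 202); take 7/24 of C → 44.92. Capacity used 34/34.
1 item(s) taken whole; one partial (take 7/24 of C).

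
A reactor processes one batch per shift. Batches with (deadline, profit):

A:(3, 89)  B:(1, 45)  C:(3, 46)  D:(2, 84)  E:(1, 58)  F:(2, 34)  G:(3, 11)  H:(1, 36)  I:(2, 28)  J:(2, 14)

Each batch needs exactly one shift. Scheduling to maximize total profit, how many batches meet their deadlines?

3

Sort by profit descending; place each in the latest free slot ≤ its deadline.
Profit order: A=89 D=84 E=58 C=46 B=45 H=36 F=34 I=28 J=14 G=11
Assign: A→slot 3, D→slot 2, E→slot 1, C skipped, B skipped, H skipped, F skipped, I skipped, J skipped, G skipped.
Slots: [1:E] [2:D] [3:A]
3 of 10 scheduled.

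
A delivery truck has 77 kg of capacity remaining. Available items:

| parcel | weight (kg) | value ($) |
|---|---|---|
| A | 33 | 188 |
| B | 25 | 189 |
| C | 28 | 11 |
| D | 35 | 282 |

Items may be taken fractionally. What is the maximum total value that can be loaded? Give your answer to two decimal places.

Order: D (282/35=8.06) > B (189/25=7.56) > A (188/33=5.70) > C (11/28=0.39)
Fill: take D (35 @ 282) → take B (25 @ 189) → take 17/33 of A → 96.85; 77/77 used.
Total value = 567.85

567.85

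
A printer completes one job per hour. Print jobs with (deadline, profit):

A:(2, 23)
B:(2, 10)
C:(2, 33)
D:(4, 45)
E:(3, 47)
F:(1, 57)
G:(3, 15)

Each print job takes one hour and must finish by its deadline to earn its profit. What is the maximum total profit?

182

Sort by profit descending; place each in the latest free slot ≤ its deadline.
By profit: F(d1,57), E(d3,47), D(d4,45), C(d2,33), A(d2,23), G(d3,15), B(d2,10)
F→slot 1; E→slot 3; D→slot 4; C→slot 2; A skipped; G skipped; B skipped.
Profit = 57 + 33 + 47 + 45 = 182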